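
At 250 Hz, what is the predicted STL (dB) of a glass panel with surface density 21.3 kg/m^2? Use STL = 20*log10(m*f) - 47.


Mass law: STL = 20 * log10(m * f) - 47
  m * f = 21.3 * 250 = 5325
  log10(5325) = 3.72632
  STL = 20 * 3.72632 - 47 = 74.5264 - 47 = 27.5 dB

27.5 dB


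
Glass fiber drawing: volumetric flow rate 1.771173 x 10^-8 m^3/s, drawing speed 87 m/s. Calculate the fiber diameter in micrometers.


Cross-sectional area from continuity:
  A = Q / v = 1.771173 x 10^-8 / 87 = 2.035831 x 10^-10 m^2
Diameter from circular cross-section:
  d = sqrt(4A / pi) * 10^6 (m -> um)
  d = sqrt(4 * 2.035831 x 10^-10 / pi) * 10^6 = 16.1 um

16.1 um


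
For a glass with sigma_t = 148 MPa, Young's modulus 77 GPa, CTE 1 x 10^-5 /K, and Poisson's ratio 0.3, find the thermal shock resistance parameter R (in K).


Thermal shock resistance: R = sigma * (1 - nu) / (E * alpha)
  Numerator = 148 * (1 - 0.3) = 103.6
  Denominator = 77 * 1000 * (1 x 10^-5) = 0.77
  R = 103.6 / 0.77 = 134.5 K

134.5 K


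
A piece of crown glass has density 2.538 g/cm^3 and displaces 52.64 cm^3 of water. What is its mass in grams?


Rearrange rho = m / V:
  m = rho * V
  m = 2.538 * 52.64 = 133.6 g

133.6 g


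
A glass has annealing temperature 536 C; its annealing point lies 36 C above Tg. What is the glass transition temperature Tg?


Rearrange T_anneal = Tg + offset for Tg:
  Tg = T_anneal - offset = 536 - 36 = 500 C

500 C


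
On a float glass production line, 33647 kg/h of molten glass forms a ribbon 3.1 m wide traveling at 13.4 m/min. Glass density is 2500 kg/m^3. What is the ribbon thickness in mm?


Ribbon cross-section from mass balance:
  Volume rate = throughput / density = 33647 / 2500 = 13.4588 m^3/h
  thickness = volume rate / (speed * 60 * width), i.e.
  thickness = throughput / (60 * speed * width * density) * 1000
  thickness = 33647 / (60 * 13.4 * 3.1 * 2500) * 1000 = 5.4 mm

5.4 mm


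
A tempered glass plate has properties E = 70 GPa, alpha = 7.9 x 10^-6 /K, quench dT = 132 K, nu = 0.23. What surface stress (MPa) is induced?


Tempering stress: sigma = E * alpha * dT / (1 - nu)
  E (MPa) = 70 * 1000 = 70000
  Numerator = 70000 * (7.9 x 10^-6) * 132 = 72.996
  Denominator = 1 - 0.23 = 0.77
  sigma = 72.996 / 0.77 = 94.8 MPa

94.8 MPa


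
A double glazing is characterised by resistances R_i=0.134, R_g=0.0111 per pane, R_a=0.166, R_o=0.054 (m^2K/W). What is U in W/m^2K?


Total thermal resistance (series):
  R_total = R_in + R_glass + R_air + R_glass + R_out
  R_total = 0.134 + 0.0111 + 0.166 + 0.0111 + 0.054 = 0.3762 m^2K/W
U-value = 1 / R_total = 1 / 0.3762 = 2.658 W/m^2K

2.658 W/m^2K


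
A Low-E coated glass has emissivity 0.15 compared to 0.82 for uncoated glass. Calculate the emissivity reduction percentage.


Percentage reduction = (1 - coated/uncoated) * 100
  Ratio = 0.15 / 0.82 = 0.1829
  Reduction = (1 - 0.1829) * 100 = 81.7%

81.7%


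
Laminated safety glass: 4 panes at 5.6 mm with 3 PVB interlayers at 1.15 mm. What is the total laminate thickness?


Total thickness = glass contribution + PVB contribution
  Glass: 4 * 5.6 = 22.4 mm
  PVB: 3 * 1.15 = 3.45 mm
  Total = 22.4 + 3.45 = 25.85 mm

25.85 mm


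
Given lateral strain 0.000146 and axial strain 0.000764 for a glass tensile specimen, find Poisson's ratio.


Poisson's ratio: nu = lateral strain / axial strain
  nu = 0.000146 / 0.000764 = 0.1911

0.1911


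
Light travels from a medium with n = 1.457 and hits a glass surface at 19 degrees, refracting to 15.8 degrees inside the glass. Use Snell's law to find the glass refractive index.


Apply Snell's law: n1 * sin(theta1) = n2 * sin(theta2)
  n2 = n1 * sin(theta1) / sin(theta2)
  sin(19) = 0.325568
  sin(15.8) = 0.27228
  n2 = 1.457 * 0.325568 / 0.27228 = 1.7421

1.7421


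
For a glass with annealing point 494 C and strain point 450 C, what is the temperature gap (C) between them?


Gap = T_anneal - T_strain:
  gap = 494 - 450 = 44 C

44 C


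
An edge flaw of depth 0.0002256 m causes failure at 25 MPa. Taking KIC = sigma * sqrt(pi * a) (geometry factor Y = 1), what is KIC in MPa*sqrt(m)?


Fracture toughness: KIC = sigma * sqrt(pi * a)
  pi * a = pi * 0.0002256 = 0.000708743
  sqrt(pi * a) = 0.026622
  KIC = 25 * 0.026622 = 0.666 MPa*sqrt(m)

0.666 MPa*sqrt(m)


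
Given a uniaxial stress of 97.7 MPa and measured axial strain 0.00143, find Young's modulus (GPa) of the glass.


Young's modulus: E = stress / strain
  E = 97.7 MPa / 0.00143 = 68321.68 MPa
Convert to GPa: 68321.68 / 1000 = 68.32 GPa

68.32 GPa


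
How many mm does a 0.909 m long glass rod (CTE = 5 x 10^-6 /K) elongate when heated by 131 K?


Thermal expansion formula: dL = alpha * L0 * dT
  dL = (5 x 10^-6) * 0.909 * 131 = 0.0005954 m
Convert to mm: 0.0005954 * 1000 = 0.5954 mm

0.5954 mm


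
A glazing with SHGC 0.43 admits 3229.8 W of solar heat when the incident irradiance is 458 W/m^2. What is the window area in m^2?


Rearrange Q = Area * SHGC * Irradiance:
  Area = Q / (SHGC * Irradiance)
  Area = 3229.8 / (0.43 * 458) = 16.4 m^2

16.4 m^2


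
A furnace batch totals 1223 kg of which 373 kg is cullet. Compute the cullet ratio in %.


Cullet ratio = (cullet mass / total batch mass) * 100
  Ratio = 373 / 1223 * 100 = 30.5%

30.5%


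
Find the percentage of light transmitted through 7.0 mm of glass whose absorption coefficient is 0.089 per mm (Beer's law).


Beer-Lambert law: T = exp(-alpha * thickness)
  exponent = -0.089 * 7.0 = -0.623
  T = exp(-0.623) = 0.5363
  Percentage = 0.5363 * 100 = 53.63%

53.63%


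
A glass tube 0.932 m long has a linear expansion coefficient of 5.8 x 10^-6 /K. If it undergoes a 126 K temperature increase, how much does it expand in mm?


Thermal expansion formula: dL = alpha * L0 * dT
  dL = (5.8 x 10^-6) * 0.932 * 126 = 0.00068111 m
Convert to mm: 0.00068111 * 1000 = 0.6811 mm

0.6811 mm


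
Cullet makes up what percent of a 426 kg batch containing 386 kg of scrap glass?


Cullet ratio = (cullet mass / total batch mass) * 100
  Ratio = 386 / 426 * 100 = 90.61%

90.61%


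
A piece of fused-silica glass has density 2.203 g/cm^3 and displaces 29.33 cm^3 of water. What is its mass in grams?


Rearrange rho = m / V:
  m = rho * V
  m = 2.203 * 29.33 = 64.614 g

64.614 g


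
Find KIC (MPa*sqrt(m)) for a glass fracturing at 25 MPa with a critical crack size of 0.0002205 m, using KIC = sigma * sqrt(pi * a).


Fracture toughness: KIC = sigma * sqrt(pi * a)
  pi * a = pi * 0.0002205 = 0.000692721
  sqrt(pi * a) = 0.02632
  KIC = 25 * 0.02632 = 0.658 MPa*sqrt(m)

0.658 MPa*sqrt(m)


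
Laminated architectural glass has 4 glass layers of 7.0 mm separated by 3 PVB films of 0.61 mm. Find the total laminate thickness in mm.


Total thickness = glass contribution + PVB contribution
  Glass: 4 * 7.0 = 28.0 mm
  PVB: 3 * 0.61 = 1.83 mm
  Total = 28.0 + 1.83 = 29.83 mm

29.83 mm


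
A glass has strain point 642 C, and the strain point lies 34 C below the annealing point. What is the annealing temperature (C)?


T_anneal = T_strain + gap:
  T_anneal = 642 + 34 = 676 C

676 C


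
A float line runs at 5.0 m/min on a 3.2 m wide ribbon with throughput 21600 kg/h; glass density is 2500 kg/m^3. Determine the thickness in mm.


Ribbon cross-section from mass balance:
  Volume rate = throughput / density = 21600 / 2500 = 8.64 m^3/h
  thickness = volume rate / (speed * 60 * width), i.e.
  thickness = throughput / (60 * speed * width * density) * 1000
  thickness = 21600 / (60 * 5.0 * 3.2 * 2500) * 1000 = 9.0 mm

9.0 mm


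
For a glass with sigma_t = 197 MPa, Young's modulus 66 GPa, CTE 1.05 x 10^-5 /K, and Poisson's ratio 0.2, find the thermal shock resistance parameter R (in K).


Thermal shock resistance: R = sigma * (1 - nu) / (E * alpha)
  Numerator = 197 * (1 - 0.2) = 157.6
  Denominator = 66 * 1000 * (1.05 x 10^-5) = 0.693
  R = 157.6 / 0.693 = 227.4 K

227.4 K


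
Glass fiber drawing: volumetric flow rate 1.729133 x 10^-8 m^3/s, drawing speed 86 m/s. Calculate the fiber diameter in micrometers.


Cross-sectional area from continuity:
  A = Q / v = 1.729133 x 10^-8 / 86 = 2.01062 x 10^-10 m^2
Diameter from circular cross-section:
  d = sqrt(4A / pi) * 10^6 (m -> um)
  d = sqrt(4 * 2.01062 x 10^-10 / pi) * 10^6 = 16.0 um

16.0 um


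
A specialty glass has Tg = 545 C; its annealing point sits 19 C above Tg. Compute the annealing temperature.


The annealing temperature is Tg plus the offset:
  T_anneal = 545 + 19 = 564 C

564 C


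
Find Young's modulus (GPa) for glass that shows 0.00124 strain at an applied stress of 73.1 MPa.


Young's modulus: E = stress / strain
  E = 73.1 MPa / 0.00124 = 58951.61 MPa
Convert to GPa: 58951.61 / 1000 = 58.95 GPa

58.95 GPa


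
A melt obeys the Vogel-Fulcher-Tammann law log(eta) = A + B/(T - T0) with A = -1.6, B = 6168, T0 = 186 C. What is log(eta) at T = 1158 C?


VFT equation: log(eta) = A + B / (T - T0)
  T - T0 = 1158 - 186 = 972
  B / (T - T0) = 6168 / 972 = 6.346
  log(eta) = -1.6 + 6.346 = 4.746

4.746


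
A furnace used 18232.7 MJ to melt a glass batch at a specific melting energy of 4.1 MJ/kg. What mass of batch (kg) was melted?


Rearrange E = m * s for m:
  m = E / s
  m = 18232.7 / 4.1 = 4447.0 kg

4447.0 kg


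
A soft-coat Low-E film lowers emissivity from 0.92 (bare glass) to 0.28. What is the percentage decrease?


Percentage reduction = (1 - coated/uncoated) * 100
  Ratio = 0.28 / 0.92 = 0.3043
  Reduction = (1 - 0.3043) * 100 = 69.6%

69.6%


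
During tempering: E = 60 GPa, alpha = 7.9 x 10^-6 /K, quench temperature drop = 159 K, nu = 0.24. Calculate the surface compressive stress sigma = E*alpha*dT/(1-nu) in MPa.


Tempering stress: sigma = E * alpha * dT / (1 - nu)
  E (MPa) = 60 * 1000 = 60000
  Numerator = 60000 * (7.9 x 10^-6) * 159 = 75.366
  Denominator = 1 - 0.24 = 0.76
  sigma = 75.366 / 0.76 = 99.2 MPa

99.2 MPa


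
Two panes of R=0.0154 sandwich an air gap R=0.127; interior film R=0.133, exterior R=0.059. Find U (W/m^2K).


Total thermal resistance (series):
  R_total = R_in + R_glass + R_air + R_glass + R_out
  R_total = 0.133 + 0.0154 + 0.127 + 0.0154 + 0.059 = 0.3498 m^2K/W
U-value = 1 / R_total = 1 / 0.3498 = 2.859 W/m^2K

2.859 W/m^2K


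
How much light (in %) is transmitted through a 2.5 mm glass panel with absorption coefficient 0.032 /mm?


Beer-Lambert law: T = exp(-alpha * thickness)
  exponent = -0.032 * 2.5 = -0.08
  T = exp(-0.08) = 0.9231
  Percentage = 0.9231 * 100 = 92.31%

92.31%


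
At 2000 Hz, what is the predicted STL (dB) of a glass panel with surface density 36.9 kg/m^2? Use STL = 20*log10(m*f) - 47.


Mass law: STL = 20 * log10(m * f) - 47
  m * f = 36.9 * 2000 = 73800
  log10(73800) = 4.86806
  STL = 20 * 4.86806 - 47 = 97.3612 - 47 = 50.4 dB

50.4 dB


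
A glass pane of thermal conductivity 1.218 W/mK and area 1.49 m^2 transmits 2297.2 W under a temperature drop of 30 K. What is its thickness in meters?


Fourier's law: t = k * A * dT / Q
  t = 1.218 * 1.49 * 30 / 2297.2
  t = 54.4446 / 2297.2 = 0.0237 m

0.0237 m


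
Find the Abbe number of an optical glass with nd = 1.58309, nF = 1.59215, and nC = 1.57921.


Abbe number formula: Vd = (nd - 1) / (nF - nC)
  nd - 1 = 1.58309 - 1 = 0.58309
  nF - nC = 1.59215 - 1.57921 = 0.01294
  Vd = 0.58309 / 0.01294 = 45.06

45.06


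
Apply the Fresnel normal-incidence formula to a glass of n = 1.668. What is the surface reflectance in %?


Fresnel reflectance at normal incidence:
  R = ((n - 1)/(n + 1))^2
  (n - 1)/(n + 1) = (1.668 - 1)/(1.668 + 1) = 0.250375
  R = 0.250375^2 = 0.0626876
  R(%) = 0.0626876 * 100 = 6.269%

6.269%


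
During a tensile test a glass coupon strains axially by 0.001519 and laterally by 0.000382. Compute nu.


Poisson's ratio: nu = lateral strain / axial strain
  nu = 0.000382 / 0.001519 = 0.2515

0.2515


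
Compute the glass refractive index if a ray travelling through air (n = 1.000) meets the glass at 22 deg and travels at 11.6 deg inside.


Apply Snell's law: n1 * sin(theta1) = n2 * sin(theta2)
  n2 = n1 * sin(theta1) / sin(theta2)
  sin(22) = 0.374607
  sin(11.6) = 0.201078
  n2 = 1.000 * 0.374607 / 0.201078 = 1.863

1.863


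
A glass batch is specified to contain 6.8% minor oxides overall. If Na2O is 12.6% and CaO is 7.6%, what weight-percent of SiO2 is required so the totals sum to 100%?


Known pieces sum to 100%:
  SiO2 = 100 - (others + Na2O + CaO)
  SiO2 = 100 - (6.8 + 12.6 + 7.6) = 73.0%

73.0%


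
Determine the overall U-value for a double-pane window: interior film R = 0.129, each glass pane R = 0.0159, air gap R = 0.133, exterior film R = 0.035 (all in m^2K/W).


Total thermal resistance (series):
  R_total = R_in + R_glass + R_air + R_glass + R_out
  R_total = 0.129 + 0.0159 + 0.133 + 0.0159 + 0.035 = 0.3288 m^2K/W
U-value = 1 / R_total = 1 / 0.3288 = 3.041 W/m^2K

3.041 W/m^2K


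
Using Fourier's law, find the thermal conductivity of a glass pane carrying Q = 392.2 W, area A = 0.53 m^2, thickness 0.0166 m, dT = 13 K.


Fourier's law rearranged: k = Q * t / (A * dT)
  Numerator = 392.2 * 0.0166 = 6.51052
  Denominator = 0.53 * 13 = 6.89
  k = 6.51052 / 6.89 = 0.945 W/mK

0.945 W/mK


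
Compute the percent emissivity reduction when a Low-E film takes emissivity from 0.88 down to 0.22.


Percentage reduction = (1 - coated/uncoated) * 100
  Ratio = 0.22 / 0.88 = 0.25
  Reduction = (1 - 0.25) * 100 = 75.0%

75.0%


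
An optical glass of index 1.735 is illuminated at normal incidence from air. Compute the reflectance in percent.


Fresnel reflectance at normal incidence:
  R = ((n - 1)/(n + 1))^2
  (n - 1)/(n + 1) = (1.735 - 1)/(1.735 + 1) = 0.268739
  R = 0.268739^2 = 0.0722207
  R(%) = 0.0722207 * 100 = 7.222%

7.222%


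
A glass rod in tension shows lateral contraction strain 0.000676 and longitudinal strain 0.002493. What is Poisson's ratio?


Poisson's ratio: nu = lateral strain / axial strain
  nu = 0.000676 / 0.002493 = 0.2712

0.2712


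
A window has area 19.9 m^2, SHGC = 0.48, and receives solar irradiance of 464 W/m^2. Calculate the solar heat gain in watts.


Solar heat gain: Q = Area * SHGC * Irradiance
  Q = 19.9 * 0.48 * 464 = 4432.1 W

4432.1 W


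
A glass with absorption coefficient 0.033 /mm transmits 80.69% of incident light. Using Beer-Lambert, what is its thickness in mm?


Rearrange T = exp(-alpha * thickness):
  thickness = -ln(T) / alpha
  T = 80.69/100 = 0.8069
  ln(T) = -0.21456
  -ln(T) = 0.21456
  thickness = 0.21456 / 0.033 = 6.5 mm

6.5 mm


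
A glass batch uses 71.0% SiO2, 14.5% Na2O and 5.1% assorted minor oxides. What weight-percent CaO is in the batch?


Pieces sum to 100%:
  CaO = 100 - (SiO2 + Na2O + others)
  CaO = 100 - (71.0 + 14.5 + 5.1) = 9.4%

9.4%


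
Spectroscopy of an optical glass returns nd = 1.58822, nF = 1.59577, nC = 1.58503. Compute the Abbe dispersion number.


Abbe number formula: Vd = (nd - 1) / (nF - nC)
  nd - 1 = 1.58822 - 1 = 0.58822
  nF - nC = 1.59577 - 1.58503 = 0.01074
  Vd = 0.58822 / 0.01074 = 54.77

54.77


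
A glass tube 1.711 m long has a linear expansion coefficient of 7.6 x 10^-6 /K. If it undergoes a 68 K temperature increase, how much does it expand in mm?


Thermal expansion formula: dL = alpha * L0 * dT
  dL = (7.6 x 10^-6) * 1.711 * 68 = 0.00088424 m
Convert to mm: 0.00088424 * 1000 = 0.8842 mm

0.8842 mm


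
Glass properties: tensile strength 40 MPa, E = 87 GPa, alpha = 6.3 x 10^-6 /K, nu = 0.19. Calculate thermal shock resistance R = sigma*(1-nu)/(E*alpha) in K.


Thermal shock resistance: R = sigma * (1 - nu) / (E * alpha)
  Numerator = 40 * (1 - 0.19) = 32.4
  Denominator = 87 * 1000 * (6.3 x 10^-6) = 0.5481
  R = 32.4 / 0.5481 = 59.1 K

59.1 K


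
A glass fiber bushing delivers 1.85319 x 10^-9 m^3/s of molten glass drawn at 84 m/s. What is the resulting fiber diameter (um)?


Cross-sectional area from continuity:
  A = Q / v = 1.85319 x 10^-9 / 84 = 2.206179 x 10^-11 m^2
Diameter from circular cross-section:
  d = sqrt(4A / pi) * 10^6 (m -> um)
  d = sqrt(4 * 2.206179 x 10^-11 / pi) * 10^6 = 5.3 um

5.3 um


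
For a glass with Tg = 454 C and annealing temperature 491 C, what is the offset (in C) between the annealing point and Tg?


Offset = T_anneal - Tg:
  offset = 491 - 454 = 37 C

37 C


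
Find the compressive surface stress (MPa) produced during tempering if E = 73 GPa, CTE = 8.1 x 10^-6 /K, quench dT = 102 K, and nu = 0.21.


Tempering stress: sigma = E * alpha * dT / (1 - nu)
  E (MPa) = 73 * 1000 = 73000
  Numerator = 73000 * (8.1 x 10^-6) * 102 = 60.3126
  Denominator = 1 - 0.21 = 0.79
  sigma = 60.3126 / 0.79 = 76.3 MPa

76.3 MPa


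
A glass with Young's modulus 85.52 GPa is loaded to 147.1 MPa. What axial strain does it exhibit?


Rearrange E = sigma / epsilon:
  epsilon = sigma / E
  E (MPa) = 85.52 * 1000 = 85520
  epsilon = 147.1 / 85520 = 0.00172

0.00172


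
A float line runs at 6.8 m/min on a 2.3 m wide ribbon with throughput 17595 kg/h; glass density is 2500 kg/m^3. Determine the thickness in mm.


Ribbon cross-section from mass balance:
  Volume rate = throughput / density = 17595 / 2500 = 7.038 m^3/h
  thickness = volume rate / (speed * 60 * width), i.e.
  thickness = throughput / (60 * speed * width * density) * 1000
  thickness = 17595 / (60 * 6.8 * 2.3 * 2500) * 1000 = 7.5 mm

7.5 mm


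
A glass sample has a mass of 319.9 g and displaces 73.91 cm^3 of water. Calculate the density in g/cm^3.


Use the definition of density:
  rho = mass / volume
  rho = 319.9 / 73.91 = 4.328 g/cm^3

4.328 g/cm^3


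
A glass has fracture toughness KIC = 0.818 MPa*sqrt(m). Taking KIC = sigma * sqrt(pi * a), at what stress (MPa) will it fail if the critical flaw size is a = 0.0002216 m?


Rearrange KIC = sigma * sqrt(pi * a):
  sigma = KIC / sqrt(pi * a)
  sqrt(pi * 0.0002216) = 0.026385
  sigma = 0.818 / 0.026385 = 31.0 MPa

31.0 MPa


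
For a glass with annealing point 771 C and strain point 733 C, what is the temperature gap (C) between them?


Gap = T_anneal - T_strain:
  gap = 771 - 733 = 38 C

38 C


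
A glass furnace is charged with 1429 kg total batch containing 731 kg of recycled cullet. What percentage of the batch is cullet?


Cullet ratio = (cullet mass / total batch mass) * 100
  Ratio = 731 / 1429 * 100 = 51.15%

51.15%


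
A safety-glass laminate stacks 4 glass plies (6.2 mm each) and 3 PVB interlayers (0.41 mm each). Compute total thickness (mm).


Total thickness = glass contribution + PVB contribution
  Glass: 4 * 6.2 = 24.8 mm
  PVB: 3 * 0.41 = 1.23 mm
  Total = 24.8 + 1.23 = 26.03 mm

26.03 mm


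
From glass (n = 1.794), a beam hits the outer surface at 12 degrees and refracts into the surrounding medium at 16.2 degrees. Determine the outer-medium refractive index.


Apply Snell's law: n1 * sin(theta1) = n2 * sin(theta2)
  n2 = n1 * sin(theta1) / sin(theta2)
  sin(12) = 0.207912
  sin(16.2) = 0.278991
  n2 = 1.794 * 0.207912 / 0.278991 = 1.3369

1.3369


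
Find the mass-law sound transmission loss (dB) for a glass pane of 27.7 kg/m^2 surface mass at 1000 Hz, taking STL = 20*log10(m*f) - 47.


Mass law: STL = 20 * log10(m * f) - 47
  m * f = 27.7 * 1000 = 27700
  log10(27700) = 4.44248
  STL = 20 * 4.44248 - 47 = 88.8496 - 47 = 41.8 dB

41.8 dB


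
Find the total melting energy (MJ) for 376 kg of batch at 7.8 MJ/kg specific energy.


Total energy = mass * specific energy
  E = 376 * 7.8 = 2932.8 MJ

2932.8 MJ


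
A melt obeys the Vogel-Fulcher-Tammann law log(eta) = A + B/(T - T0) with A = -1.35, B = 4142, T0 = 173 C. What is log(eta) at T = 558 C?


VFT equation: log(eta) = A + B / (T - T0)
  T - T0 = 558 - 173 = 385
  B / (T - T0) = 4142 / 385 = 10.758
  log(eta) = -1.35 + 10.758 = 9.408

9.408


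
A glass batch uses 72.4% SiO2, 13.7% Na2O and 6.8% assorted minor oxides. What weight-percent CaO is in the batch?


Pieces sum to 100%:
  CaO = 100 - (SiO2 + Na2O + others)
  CaO = 100 - (72.4 + 13.7 + 6.8) = 7.1%

7.1%


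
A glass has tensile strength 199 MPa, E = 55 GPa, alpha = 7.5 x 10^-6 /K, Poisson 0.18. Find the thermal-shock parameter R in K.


Thermal shock resistance: R = sigma * (1 - nu) / (E * alpha)
  Numerator = 199 * (1 - 0.18) = 163.18
  Denominator = 55 * 1000 * (7.5 x 10^-6) = 0.4125
  R = 163.18 / 0.4125 = 395.6 K

395.6 K


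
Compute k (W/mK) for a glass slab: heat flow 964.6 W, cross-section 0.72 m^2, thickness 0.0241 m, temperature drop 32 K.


Fourier's law rearranged: k = Q * t / (A * dT)
  Numerator = 964.6 * 0.0241 = 23.24686
  Denominator = 0.72 * 32 = 23.04
  k = 23.24686 / 23.04 = 1.009 W/mK

1.009 W/mK


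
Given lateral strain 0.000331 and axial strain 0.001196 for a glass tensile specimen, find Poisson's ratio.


Poisson's ratio: nu = lateral strain / axial strain
  nu = 0.000331 / 0.001196 = 0.2768

0.2768


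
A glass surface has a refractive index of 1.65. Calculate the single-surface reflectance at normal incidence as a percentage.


Fresnel reflectance at normal incidence:
  R = ((n - 1)/(n + 1))^2
  (n - 1)/(n + 1) = (1.65 - 1)/(1.65 + 1) = 0.245283
  R = 0.245283^2 = 0.0601638
  R(%) = 0.0601638 * 100 = 6.016%

6.016%


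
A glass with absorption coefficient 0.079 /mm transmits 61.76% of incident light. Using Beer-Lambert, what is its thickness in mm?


Rearrange T = exp(-alpha * thickness):
  thickness = -ln(T) / alpha
  T = 61.76/100 = 0.6176
  ln(T) = -0.48191
  -ln(T) = 0.48191
  thickness = 0.48191 / 0.079 = 6.1 mm

6.1 mm


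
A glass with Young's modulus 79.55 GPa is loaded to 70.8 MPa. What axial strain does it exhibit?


Rearrange E = sigma / epsilon:
  epsilon = sigma / E
  E (MPa) = 79.55 * 1000 = 79550
  epsilon = 70.8 / 79550 = 0.00089

0.00089


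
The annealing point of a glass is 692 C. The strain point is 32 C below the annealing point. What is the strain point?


Strain point = annealing point - difference:
  T_strain = 692 - 32 = 660 C

660 C


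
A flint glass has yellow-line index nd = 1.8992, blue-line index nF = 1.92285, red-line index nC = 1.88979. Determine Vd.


Abbe number formula: Vd = (nd - 1) / (nF - nC)
  nd - 1 = 1.8992 - 1 = 0.8992
  nF - nC = 1.92285 - 1.88979 = 0.03306
  Vd = 0.8992 / 0.03306 = 27.2

27.2


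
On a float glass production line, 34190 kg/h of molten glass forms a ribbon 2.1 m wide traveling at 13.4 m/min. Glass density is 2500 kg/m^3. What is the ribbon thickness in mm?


Ribbon cross-section from mass balance:
  Volume rate = throughput / density = 34190 / 2500 = 13.676 m^3/h
  thickness = volume rate / (speed * 60 * width), i.e.
  thickness = throughput / (60 * speed * width * density) * 1000
  thickness = 34190 / (60 * 13.4 * 2.1 * 2500) * 1000 = 8.1 mm

8.1 mm


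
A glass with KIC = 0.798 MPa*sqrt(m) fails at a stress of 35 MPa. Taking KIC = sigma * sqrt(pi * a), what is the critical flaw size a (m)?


Rearrange KIC = sigma * sqrt(pi * a):
  sqrt(pi * a) = KIC / sigma
  sqrt(pi * a) = 0.798 / 35 = 0.0228
  a = (KIC / sigma)^2 / pi
  a = 0.0228^2 / pi = 0.0001655 m

0.0001655 m


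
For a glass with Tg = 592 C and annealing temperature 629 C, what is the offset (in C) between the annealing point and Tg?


Offset = T_anneal - Tg:
  offset = 629 - 592 = 37 C

37 C


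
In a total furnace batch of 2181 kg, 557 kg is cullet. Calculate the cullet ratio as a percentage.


Cullet ratio = (cullet mass / total batch mass) * 100
  Ratio = 557 / 2181 * 100 = 25.54%

25.54%


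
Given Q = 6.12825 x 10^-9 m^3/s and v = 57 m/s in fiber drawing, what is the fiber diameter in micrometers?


Cross-sectional area from continuity:
  A = Q / v = 6.12825 x 10^-9 / 57 = 1.075132 x 10^-10 m^2
Diameter from circular cross-section:
  d = sqrt(4A / pi) * 10^6 (m -> um)
  d = sqrt(4 * 1.075132 x 10^-10 / pi) * 10^6 = 11.7 um

11.7 um


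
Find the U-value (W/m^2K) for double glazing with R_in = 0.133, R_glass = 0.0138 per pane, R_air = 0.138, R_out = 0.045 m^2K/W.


Total thermal resistance (series):
  R_total = R_in + R_glass + R_air + R_glass + R_out
  R_total = 0.133 + 0.0138 + 0.138 + 0.0138 + 0.045 = 0.3436 m^2K/W
U-value = 1 / R_total = 1 / 0.3436 = 2.91 W/m^2K

2.91 W/m^2K


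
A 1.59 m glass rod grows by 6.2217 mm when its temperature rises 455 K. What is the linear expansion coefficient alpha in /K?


Rearrange dL = alpha * L0 * dT for alpha:
  alpha = dL / (L0 * dT)
  alpha = (6.2217 / 1000) / (1.59 * 455) = 0.0000086 /K = 8.6 x 10^-6 /K

8.6 x 10^-6 /K


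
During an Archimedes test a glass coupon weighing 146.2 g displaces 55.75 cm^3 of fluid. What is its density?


Use the definition of density:
  rho = mass / volume
  rho = 146.2 / 55.75 = 2.622 g/cm^3

2.622 g/cm^3


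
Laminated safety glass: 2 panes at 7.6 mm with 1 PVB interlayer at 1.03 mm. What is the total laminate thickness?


Total thickness = glass contribution + PVB contribution
  Glass: 2 * 7.6 = 15.2 mm
  PVB: 1 * 1.03 = 1.03 mm
  Total = 15.2 + 1.03 = 16.23 mm

16.23 mm


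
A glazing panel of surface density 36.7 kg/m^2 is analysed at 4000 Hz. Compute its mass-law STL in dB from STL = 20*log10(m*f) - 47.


Mass law: STL = 20 * log10(m * f) - 47
  m * f = 36.7 * 4000 = 146800
  log10(146800) = 5.16673
  STL = 20 * 5.16673 - 47 = 103.3346 - 47 = 56.3 dB

56.3 dB


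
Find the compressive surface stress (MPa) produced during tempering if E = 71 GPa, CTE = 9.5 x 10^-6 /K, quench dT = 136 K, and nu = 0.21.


Tempering stress: sigma = E * alpha * dT / (1 - nu)
  E (MPa) = 71 * 1000 = 71000
  Numerator = 71000 * (9.5 x 10^-6) * 136 = 91.732
  Denominator = 1 - 0.21 = 0.79
  sigma = 91.732 / 0.79 = 116.1 MPa

116.1 MPa


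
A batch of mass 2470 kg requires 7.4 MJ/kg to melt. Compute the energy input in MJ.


Total energy = mass * specific energy
  E = 2470 * 7.4 = 18278 MJ

18278 MJ


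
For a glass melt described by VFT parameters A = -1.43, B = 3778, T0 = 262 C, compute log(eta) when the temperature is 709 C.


VFT equation: log(eta) = A + B / (T - T0)
  T - T0 = 709 - 262 = 447
  B / (T - T0) = 3778 / 447 = 8.452
  log(eta) = -1.43 + 8.452 = 7.022

7.022


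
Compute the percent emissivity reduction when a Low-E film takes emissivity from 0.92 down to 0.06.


Percentage reduction = (1 - coated/uncoated) * 100
  Ratio = 0.06 / 0.92 = 0.0652
  Reduction = (1 - 0.0652) * 100 = 93.5%

93.5%


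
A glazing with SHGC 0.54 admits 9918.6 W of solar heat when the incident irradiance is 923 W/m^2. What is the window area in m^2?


Rearrange Q = Area * SHGC * Irradiance:
  Area = Q / (SHGC * Irradiance)
  Area = 9918.6 / (0.54 * 923) = 19.9 m^2

19.9 m^2


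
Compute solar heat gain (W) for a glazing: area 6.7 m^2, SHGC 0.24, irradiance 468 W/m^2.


Solar heat gain: Q = Area * SHGC * Irradiance
  Q = 6.7 * 0.24 * 468 = 752.5 W

752.5 W


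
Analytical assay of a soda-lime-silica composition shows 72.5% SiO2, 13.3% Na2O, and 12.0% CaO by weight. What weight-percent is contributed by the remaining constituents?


Sum the three major oxides:
  SiO2 + Na2O + CaO = 72.5 + 13.3 + 12.0 = 97.8%
Subtract from 100%:
  Others = 100 - 97.8 = 2.2%

2.2%


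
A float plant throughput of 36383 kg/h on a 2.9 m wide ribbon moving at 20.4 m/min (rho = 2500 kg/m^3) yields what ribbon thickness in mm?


Ribbon cross-section from mass balance:
  Volume rate = throughput / density = 36383 / 2500 = 14.5532 m^3/h
  thickness = volume rate / (speed * 60 * width), i.e.
  thickness = throughput / (60 * speed * width * density) * 1000
  thickness = 36383 / (60 * 20.4 * 2.9 * 2500) * 1000 = 4.1 mm

4.1 mm


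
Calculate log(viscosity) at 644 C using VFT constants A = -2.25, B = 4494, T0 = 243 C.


VFT equation: log(eta) = A + B / (T - T0)
  T - T0 = 644 - 243 = 401
  B / (T - T0) = 4494 / 401 = 11.207
  log(eta) = -2.25 + 11.207 = 8.957

8.957


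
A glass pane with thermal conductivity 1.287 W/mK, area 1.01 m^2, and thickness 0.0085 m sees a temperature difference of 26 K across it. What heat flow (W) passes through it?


Fourier's law: Q = k * A * dT / t
  Q = 1.287 * 1.01 * 26 / 0.0085
  Q = 33.79662 / 0.0085 = 3976.1 W

3976.1 W


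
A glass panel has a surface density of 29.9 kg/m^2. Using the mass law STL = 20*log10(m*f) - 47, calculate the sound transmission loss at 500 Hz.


Mass law: STL = 20 * log10(m * f) - 47
  m * f = 29.9 * 500 = 14950
  log10(14950) = 4.17464
  STL = 20 * 4.17464 - 47 = 83.4928 - 47 = 36.5 dB

36.5 dB


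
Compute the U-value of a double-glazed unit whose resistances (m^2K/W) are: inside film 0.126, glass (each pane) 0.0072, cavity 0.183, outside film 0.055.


Total thermal resistance (series):
  R_total = R_in + R_glass + R_air + R_glass + R_out
  R_total = 0.126 + 0.0072 + 0.183 + 0.0072 + 0.055 = 0.3784 m^2K/W
U-value = 1 / R_total = 1 / 0.3784 = 2.643 W/m^2K

2.643 W/m^2K


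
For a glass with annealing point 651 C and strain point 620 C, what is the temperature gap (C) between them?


Gap = T_anneal - T_strain:
  gap = 651 - 620 = 31 C

31 C


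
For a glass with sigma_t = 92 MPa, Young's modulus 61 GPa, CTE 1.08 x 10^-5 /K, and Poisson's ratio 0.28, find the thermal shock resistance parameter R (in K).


Thermal shock resistance: R = sigma * (1 - nu) / (E * alpha)
  Numerator = 92 * (1 - 0.28) = 66.24
  Denominator = 61 * 1000 * (1.08 x 10^-5) = 0.6588
  R = 66.24 / 0.6588 = 100.5 K

100.5 K


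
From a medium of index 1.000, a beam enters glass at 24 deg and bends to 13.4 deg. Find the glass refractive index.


Apply Snell's law: n1 * sin(theta1) = n2 * sin(theta2)
  n2 = n1 * sin(theta1) / sin(theta2)
  sin(24) = 0.406737
  sin(13.4) = 0.231748
  n2 = 1.000 * 0.406737 / 0.231748 = 1.7551

1.7551


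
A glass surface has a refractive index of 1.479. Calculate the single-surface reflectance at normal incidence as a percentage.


Fresnel reflectance at normal incidence:
  R = ((n - 1)/(n + 1))^2
  (n - 1)/(n + 1) = (1.479 - 1)/(1.479 + 1) = 0.193223
  R = 0.193223^2 = 0.0373351
  R(%) = 0.0373351 * 100 = 3.734%

3.734%


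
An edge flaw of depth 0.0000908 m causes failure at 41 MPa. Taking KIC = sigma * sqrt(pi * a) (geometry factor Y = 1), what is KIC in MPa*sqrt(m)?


Fracture toughness: KIC = sigma * sqrt(pi * a)
  pi * a = pi * 0.0000908 = 0.000285257
  sqrt(pi * a) = 0.01689
  KIC = 41 * 0.01689 = 0.692 MPa*sqrt(m)

0.692 MPa*sqrt(m)


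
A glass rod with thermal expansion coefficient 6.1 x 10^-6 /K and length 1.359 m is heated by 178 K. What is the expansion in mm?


Thermal expansion formula: dL = alpha * L0 * dT
  dL = (6.1 x 10^-6) * 1.359 * 178 = 0.0014756 m
Convert to mm: 0.0014756 * 1000 = 1.4756 mm

1.4756 mm


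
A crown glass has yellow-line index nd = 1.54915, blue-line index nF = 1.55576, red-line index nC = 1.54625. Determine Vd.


Abbe number formula: Vd = (nd - 1) / (nF - nC)
  nd - 1 = 1.54915 - 1 = 0.54915
  nF - nC = 1.55576 - 1.54625 = 0.00951
  Vd = 0.54915 / 0.00951 = 57.74

57.74


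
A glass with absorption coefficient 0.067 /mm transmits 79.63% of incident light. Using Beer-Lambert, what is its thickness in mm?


Rearrange T = exp(-alpha * thickness):
  thickness = -ln(T) / alpha
  T = 79.63/100 = 0.7963
  ln(T) = -0.22778
  -ln(T) = 0.22778
  thickness = 0.22778 / 0.067 = 3.4 mm

3.4 mm


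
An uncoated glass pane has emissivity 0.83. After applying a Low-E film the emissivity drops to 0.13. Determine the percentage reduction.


Percentage reduction = (1 - coated/uncoated) * 100
  Ratio = 0.13 / 0.83 = 0.1566
  Reduction = (1 - 0.1566) * 100 = 84.3%

84.3%


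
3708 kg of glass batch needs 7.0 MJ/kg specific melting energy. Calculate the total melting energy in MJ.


Total energy = mass * specific energy
  E = 3708 * 7.0 = 25956 MJ

25956 MJ


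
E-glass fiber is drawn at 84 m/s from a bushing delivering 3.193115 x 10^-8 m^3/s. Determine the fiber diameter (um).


Cross-sectional area from continuity:
  A = Q / v = 3.193115 x 10^-8 / 84 = 3.801327 x 10^-10 m^2
Diameter from circular cross-section:
  d = sqrt(4A / pi) * 10^6 (m -> um)
  d = sqrt(4 * 3.801327 x 10^-10 / pi) * 10^6 = 22.0 um

22.0 um


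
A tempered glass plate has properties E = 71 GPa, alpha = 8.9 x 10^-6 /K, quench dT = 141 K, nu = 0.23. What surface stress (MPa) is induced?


Tempering stress: sigma = E * alpha * dT / (1 - nu)
  E (MPa) = 71 * 1000 = 71000
  Numerator = 71000 * (8.9 x 10^-6) * 141 = 89.0979
  Denominator = 1 - 0.23 = 0.77
  sigma = 89.0979 / 0.77 = 115.7 MPa

115.7 MPa


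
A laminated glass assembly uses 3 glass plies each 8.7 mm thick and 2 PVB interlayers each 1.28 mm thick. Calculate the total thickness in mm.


Total thickness = glass contribution + PVB contribution
  Glass: 3 * 8.7 = 26.1 mm
  PVB: 2 * 1.28 = 2.56 mm
  Total = 26.1 + 2.56 = 28.66 mm

28.66 mm


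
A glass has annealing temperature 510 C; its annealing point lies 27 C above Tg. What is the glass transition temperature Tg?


Rearrange T_anneal = Tg + offset for Tg:
  Tg = T_anneal - offset = 510 - 27 = 483 C

483 C


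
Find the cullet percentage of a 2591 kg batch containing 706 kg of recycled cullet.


Cullet ratio = (cullet mass / total batch mass) * 100
  Ratio = 706 / 2591 * 100 = 27.25%

27.25%


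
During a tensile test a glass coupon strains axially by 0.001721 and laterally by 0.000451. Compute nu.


Poisson's ratio: nu = lateral strain / axial strain
  nu = 0.000451 / 0.001721 = 0.2621

0.2621


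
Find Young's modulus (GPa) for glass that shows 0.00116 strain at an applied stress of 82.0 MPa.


Young's modulus: E = stress / strain
  E = 82.0 MPa / 0.00116 = 70689.66 MPa
Convert to GPa: 70689.66 / 1000 = 70.69 GPa

70.69 GPa


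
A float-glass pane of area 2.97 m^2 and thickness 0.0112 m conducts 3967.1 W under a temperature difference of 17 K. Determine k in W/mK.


Fourier's law rearranged: k = Q * t / (A * dT)
  Numerator = 3967.1 * 0.0112 = 44.43152
  Denominator = 2.97 * 17 = 50.49
  k = 44.43152 / 50.49 = 0.88 W/mK

0.88 W/mK


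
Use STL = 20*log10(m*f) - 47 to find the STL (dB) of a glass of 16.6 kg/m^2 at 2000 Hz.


Mass law: STL = 20 * log10(m * f) - 47
  m * f = 16.6 * 2000 = 33200
  log10(33200) = 4.52114
  STL = 20 * 4.52114 - 47 = 90.4228 - 47 = 43.4 dB

43.4 dB


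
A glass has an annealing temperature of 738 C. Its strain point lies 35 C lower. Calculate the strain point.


Strain point = annealing point - difference:
  T_strain = 738 - 35 = 703 C

703 C


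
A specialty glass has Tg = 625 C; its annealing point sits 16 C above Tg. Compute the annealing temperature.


The annealing temperature is Tg plus the offset:
  T_anneal = 625 + 16 = 641 C

641 C


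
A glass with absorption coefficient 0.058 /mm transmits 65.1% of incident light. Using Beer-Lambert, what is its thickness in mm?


Rearrange T = exp(-alpha * thickness):
  thickness = -ln(T) / alpha
  T = 65.1/100 = 0.651
  ln(T) = -0.42925
  -ln(T) = 0.42925
  thickness = 0.42925 / 0.058 = 7.4 mm

7.4 mm


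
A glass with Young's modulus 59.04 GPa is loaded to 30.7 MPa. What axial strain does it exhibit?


Rearrange E = sigma / epsilon:
  epsilon = sigma / E
  E (MPa) = 59.04 * 1000 = 59040
  epsilon = 30.7 / 59040 = 0.00052

0.00052


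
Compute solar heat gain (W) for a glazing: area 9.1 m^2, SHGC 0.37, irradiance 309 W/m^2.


Solar heat gain: Q = Area * SHGC * Irradiance
  Q = 9.1 * 0.37 * 309 = 1040.4 W

1040.4 W


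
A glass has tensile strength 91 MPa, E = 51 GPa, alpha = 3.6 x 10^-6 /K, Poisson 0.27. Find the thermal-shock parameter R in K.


Thermal shock resistance: R = sigma * (1 - nu) / (E * alpha)
  Numerator = 91 * (1 - 0.27) = 66.43
  Denominator = 51 * 1000 * (3.6 x 10^-6) = 0.1836
  R = 66.43 / 0.1836 = 361.8 K

361.8 K


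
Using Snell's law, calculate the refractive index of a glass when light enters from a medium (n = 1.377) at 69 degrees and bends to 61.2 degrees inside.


Apply Snell's law: n1 * sin(theta1) = n2 * sin(theta2)
  n2 = n1 * sin(theta1) / sin(theta2)
  sin(69) = 0.93358
  sin(61.2) = 0.876307
  n2 = 1.377 * 0.93358 / 0.876307 = 1.467

1.467


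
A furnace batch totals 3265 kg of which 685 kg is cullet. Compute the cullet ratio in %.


Cullet ratio = (cullet mass / total batch mass) * 100
  Ratio = 685 / 3265 * 100 = 20.98%

20.98%


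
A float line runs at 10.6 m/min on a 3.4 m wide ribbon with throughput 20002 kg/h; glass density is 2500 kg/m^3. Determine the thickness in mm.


Ribbon cross-section from mass balance:
  Volume rate = throughput / density = 20002 / 2500 = 8.0008 m^3/h
  thickness = volume rate / (speed * 60 * width), i.e.
  thickness = throughput / (60 * speed * width * density) * 1000
  thickness = 20002 / (60 * 10.6 * 3.4 * 2500) * 1000 = 3.7 mm

3.7 mm


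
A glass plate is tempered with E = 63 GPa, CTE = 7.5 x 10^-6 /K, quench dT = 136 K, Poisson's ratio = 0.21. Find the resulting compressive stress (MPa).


Tempering stress: sigma = E * alpha * dT / (1 - nu)
  E (MPa) = 63 * 1000 = 63000
  Numerator = 63000 * (7.5 x 10^-6) * 136 = 64.26
  Denominator = 1 - 0.21 = 0.79
  sigma = 64.26 / 0.79 = 81.3 MPa

81.3 MPa


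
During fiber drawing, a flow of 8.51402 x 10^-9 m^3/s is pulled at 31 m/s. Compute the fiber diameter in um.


Cross-sectional area from continuity:
  A = Q / v = 8.51402 x 10^-9 / 31 = 2.746458 x 10^-10 m^2
Diameter from circular cross-section:
  d = sqrt(4A / pi) * 10^6 (m -> um)
  d = sqrt(4 * 2.746458 x 10^-10 / pi) * 10^6 = 18.7 um

18.7 um


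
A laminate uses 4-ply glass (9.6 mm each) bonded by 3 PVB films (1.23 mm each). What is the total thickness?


Total thickness = glass contribution + PVB contribution
  Glass: 4 * 9.6 = 38.4 mm
  PVB: 3 * 1.23 = 3.69 mm
  Total = 38.4 + 3.69 = 42.09 mm

42.09 mm


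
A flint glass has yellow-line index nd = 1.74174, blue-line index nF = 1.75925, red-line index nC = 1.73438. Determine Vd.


Abbe number formula: Vd = (nd - 1) / (nF - nC)
  nd - 1 = 1.74174 - 1 = 0.74174
  nF - nC = 1.75925 - 1.73438 = 0.02487
  Vd = 0.74174 / 0.02487 = 29.82

29.82


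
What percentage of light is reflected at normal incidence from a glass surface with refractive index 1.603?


Fresnel reflectance at normal incidence:
  R = ((n - 1)/(n + 1))^2
  (n - 1)/(n + 1) = (1.603 - 1)/(1.603 + 1) = 0.231656
  R = 0.231656^2 = 0.0536645
  R(%) = 0.0536645 * 100 = 5.366%

5.366%


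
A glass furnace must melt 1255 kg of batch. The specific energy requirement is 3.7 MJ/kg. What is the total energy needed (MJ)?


Total energy = mass * specific energy
  E = 1255 * 3.7 = 4643.5 MJ

4643.5 MJ


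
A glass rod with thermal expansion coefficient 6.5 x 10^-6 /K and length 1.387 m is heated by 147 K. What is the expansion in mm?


Thermal expansion formula: dL = alpha * L0 * dT
  dL = (6.5 x 10^-6) * 1.387 * 147 = 0.00132528 m
Convert to mm: 0.00132528 * 1000 = 1.3253 mm

1.3253 mm


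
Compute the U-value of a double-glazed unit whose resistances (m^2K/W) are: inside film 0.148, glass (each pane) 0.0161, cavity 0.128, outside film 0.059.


Total thermal resistance (series):
  R_total = R_in + R_glass + R_air + R_glass + R_out
  R_total = 0.148 + 0.0161 + 0.128 + 0.0161 + 0.059 = 0.3672 m^2K/W
U-value = 1 / R_total = 1 / 0.3672 = 2.723 W/m^2K

2.723 W/m^2K


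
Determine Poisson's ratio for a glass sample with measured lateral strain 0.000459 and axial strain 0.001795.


Poisson's ratio: nu = lateral strain / axial strain
  nu = 0.000459 / 0.001795 = 0.2557

0.2557


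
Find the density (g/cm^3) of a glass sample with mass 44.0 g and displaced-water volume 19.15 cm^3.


Use the definition of density:
  rho = mass / volume
  rho = 44.0 / 19.15 = 2.298 g/cm^3

2.298 g/cm^3


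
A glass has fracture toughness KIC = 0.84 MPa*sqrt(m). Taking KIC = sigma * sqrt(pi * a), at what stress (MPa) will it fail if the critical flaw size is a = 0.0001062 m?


Rearrange KIC = sigma * sqrt(pi * a):
  sigma = KIC / sqrt(pi * a)
  sqrt(pi * 0.0001062) = 0.018266
  sigma = 0.84 / 0.018266 = 45.99 MPa

45.99 MPa
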